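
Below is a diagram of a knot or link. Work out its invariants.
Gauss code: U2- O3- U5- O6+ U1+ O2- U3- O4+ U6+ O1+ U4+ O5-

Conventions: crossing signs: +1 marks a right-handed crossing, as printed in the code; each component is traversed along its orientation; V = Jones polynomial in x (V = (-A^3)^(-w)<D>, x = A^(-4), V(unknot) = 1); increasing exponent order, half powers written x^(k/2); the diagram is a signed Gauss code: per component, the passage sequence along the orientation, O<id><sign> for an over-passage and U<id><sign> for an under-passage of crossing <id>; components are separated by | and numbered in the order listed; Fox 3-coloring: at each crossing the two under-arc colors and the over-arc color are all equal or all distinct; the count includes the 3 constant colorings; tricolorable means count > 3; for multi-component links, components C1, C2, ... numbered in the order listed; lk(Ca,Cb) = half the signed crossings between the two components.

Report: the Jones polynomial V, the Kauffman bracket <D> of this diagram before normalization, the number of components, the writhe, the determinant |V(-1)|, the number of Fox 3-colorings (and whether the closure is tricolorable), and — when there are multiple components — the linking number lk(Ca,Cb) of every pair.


Jones polynomial: V(x) = -x^-3 + 2x^-2 - 2x^-1 + 3 - 2x + 2x^2 - x^3
<D> = -A^-12 + 2A^-8 - 2A^-4 + 3 - 2A^4 + 2A^8 - A^12; writhe 0
components 1, writhe 0 (6 crossings)
3-colorings: 3 of 3^6, det 13 — not tricolorable
note: w = 0 (over 6 crossings) is diagram-only; (-A^3)^(0) removes it from V


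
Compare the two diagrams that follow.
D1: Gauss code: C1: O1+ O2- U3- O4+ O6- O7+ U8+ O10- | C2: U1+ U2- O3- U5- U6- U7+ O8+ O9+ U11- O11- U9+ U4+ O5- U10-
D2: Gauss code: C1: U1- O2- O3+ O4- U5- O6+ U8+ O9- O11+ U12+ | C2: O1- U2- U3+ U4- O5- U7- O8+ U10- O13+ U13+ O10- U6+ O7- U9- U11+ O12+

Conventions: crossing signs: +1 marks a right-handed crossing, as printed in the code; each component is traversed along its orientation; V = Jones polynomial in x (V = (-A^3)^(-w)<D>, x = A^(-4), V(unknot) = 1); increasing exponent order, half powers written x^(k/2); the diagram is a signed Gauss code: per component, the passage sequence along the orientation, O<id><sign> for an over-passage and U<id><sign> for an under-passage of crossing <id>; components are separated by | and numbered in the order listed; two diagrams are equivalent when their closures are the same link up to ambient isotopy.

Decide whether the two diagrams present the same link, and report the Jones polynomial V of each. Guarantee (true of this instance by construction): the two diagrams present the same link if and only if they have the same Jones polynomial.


same link: yes
V(D1) = x^(-7/2) - 2x^(-5/2) + x^(-3/2) - 2x^(-1/2) + x^(1/2) - x^(3/2)  [11 crossings, <D> = A^-9 - A^-5 + 2A^-1 - A^3 + 2A^7 - A^11, w = -1]
D2 (bracket A^-9 - A^-5 + 2A^-1 - A^3 + 2A^7 - A^11; 13 crossings at w = -1): V = x^(-7/2) - 2x^(-5/2) + x^(-3/2) - 2x^(-1/2) + x^(1/2) - x^(3/2)
note: from 11 to 13 crossings by R-moves: one link, two diagrams


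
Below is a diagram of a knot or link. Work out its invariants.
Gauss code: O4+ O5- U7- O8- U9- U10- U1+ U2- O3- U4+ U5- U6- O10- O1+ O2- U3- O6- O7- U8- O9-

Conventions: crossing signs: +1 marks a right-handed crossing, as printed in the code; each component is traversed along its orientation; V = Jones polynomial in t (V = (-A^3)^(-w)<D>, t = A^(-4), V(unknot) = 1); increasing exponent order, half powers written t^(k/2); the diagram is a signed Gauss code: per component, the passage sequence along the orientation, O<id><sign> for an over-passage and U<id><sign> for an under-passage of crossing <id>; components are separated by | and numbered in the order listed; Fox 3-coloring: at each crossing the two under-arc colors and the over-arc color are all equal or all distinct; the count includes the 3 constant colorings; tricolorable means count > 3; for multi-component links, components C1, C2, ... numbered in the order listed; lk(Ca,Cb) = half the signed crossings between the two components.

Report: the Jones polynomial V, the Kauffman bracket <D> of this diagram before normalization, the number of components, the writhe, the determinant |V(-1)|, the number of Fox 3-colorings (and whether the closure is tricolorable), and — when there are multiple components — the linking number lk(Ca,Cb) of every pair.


V(t) = t^-8 - 2t^-7 + t^-6 - 2t^-5 + 2t^-4 + t^-2
bracket: A^-10 + 2A^-2 - 2A^2 + A^6 - 2A^10 + A^14, w = -6
1 component, writhe -6, over 10 crossings
det 9, colorings 27 of 3^10 — tricolorable
observation: V spans 6 powers of t: at least 6 crossings in any diagram


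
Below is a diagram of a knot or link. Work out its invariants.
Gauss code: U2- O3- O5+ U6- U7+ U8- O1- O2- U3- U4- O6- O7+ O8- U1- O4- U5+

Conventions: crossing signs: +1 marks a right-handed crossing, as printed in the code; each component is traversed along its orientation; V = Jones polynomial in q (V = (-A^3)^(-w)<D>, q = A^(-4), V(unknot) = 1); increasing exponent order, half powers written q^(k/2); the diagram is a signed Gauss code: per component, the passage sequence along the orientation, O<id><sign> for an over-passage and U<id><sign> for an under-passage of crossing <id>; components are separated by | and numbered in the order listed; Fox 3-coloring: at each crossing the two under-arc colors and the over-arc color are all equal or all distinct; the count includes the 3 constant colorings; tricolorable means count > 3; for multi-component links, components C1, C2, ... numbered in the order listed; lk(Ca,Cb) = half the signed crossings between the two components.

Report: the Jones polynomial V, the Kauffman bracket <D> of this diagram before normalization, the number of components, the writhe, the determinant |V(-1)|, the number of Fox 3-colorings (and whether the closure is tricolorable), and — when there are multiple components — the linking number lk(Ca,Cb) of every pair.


V = -q^-6 + q^-5 - q^-4 + 2q^-3 - q^-2 + q^-1
<D> = A^-8 - A^-4 + 2 - A^4 + A^8 - A^12 (w = -4)
1 component over 8 crossings, w = -4
3 Fox colorings among 3^8, |V(-1)| = 7: not tricolorable
why: the span of V is 5, forcing >= 5 crossings in any diagram


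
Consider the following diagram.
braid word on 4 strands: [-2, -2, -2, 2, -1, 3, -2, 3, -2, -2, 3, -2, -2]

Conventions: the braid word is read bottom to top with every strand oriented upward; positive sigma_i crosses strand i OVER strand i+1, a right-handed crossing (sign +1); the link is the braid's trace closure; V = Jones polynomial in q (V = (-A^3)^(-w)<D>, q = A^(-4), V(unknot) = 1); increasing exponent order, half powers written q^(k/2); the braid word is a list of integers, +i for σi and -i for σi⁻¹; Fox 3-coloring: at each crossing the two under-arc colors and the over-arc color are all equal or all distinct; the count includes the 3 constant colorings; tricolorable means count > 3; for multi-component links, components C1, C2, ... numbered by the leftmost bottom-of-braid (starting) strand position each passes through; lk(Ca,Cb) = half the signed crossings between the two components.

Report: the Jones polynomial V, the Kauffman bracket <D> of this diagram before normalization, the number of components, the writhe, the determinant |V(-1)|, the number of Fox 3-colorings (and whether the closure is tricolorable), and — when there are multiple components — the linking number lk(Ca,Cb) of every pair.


V = -q^-9 + 3q^-8 - 5q^-7 + 7q^-6 - 9q^-5 + 9q^-4 - 8q^-3 + 7q^-2 - 4q^-1 + 3 - q
<D> = A^-19 - 3A^-15 + 4A^-11 - 7A^-7 + 8A^-3 - 9A + 9A^5 - 7A^9 + 5A^13 - 3A^17 + A^21 (w = -5)
1 component over 13 crossings, w = -5
9 Fox colorings among 3^13, |V(-1)| = 57: tricolorable
why: w = -5 (over 13 crossings) is diagram-only; (-A^3)^(5) removes it from V


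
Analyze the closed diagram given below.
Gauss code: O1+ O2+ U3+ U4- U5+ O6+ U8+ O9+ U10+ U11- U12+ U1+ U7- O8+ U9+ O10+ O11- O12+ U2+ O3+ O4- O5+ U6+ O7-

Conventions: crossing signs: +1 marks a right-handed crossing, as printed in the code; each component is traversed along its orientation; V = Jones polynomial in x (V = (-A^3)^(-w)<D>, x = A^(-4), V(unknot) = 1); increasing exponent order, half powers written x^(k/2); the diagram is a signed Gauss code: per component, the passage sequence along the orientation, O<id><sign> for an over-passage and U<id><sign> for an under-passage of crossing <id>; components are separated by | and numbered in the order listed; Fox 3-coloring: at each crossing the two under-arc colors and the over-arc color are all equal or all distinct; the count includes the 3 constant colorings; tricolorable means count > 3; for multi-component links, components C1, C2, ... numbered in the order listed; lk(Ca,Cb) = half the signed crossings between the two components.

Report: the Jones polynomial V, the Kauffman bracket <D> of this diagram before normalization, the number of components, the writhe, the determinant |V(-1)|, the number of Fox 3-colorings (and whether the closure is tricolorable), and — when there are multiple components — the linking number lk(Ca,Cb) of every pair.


Jones polynomial: V(x) = x^2 + 2x^4 - 2x^5 + x^6 - 2x^7 + x^8
<D> = A^-14 - 2A^-10 + A^-6 - 2A^-2 + 2A^2 + A^10; writhe +6
components 1, writhe +6 (12 crossings)
3-colorings: 27 of 3^12, det 9 — tricolorable
note: the span of V is 6, forcing >= 6 crossings in any diagram


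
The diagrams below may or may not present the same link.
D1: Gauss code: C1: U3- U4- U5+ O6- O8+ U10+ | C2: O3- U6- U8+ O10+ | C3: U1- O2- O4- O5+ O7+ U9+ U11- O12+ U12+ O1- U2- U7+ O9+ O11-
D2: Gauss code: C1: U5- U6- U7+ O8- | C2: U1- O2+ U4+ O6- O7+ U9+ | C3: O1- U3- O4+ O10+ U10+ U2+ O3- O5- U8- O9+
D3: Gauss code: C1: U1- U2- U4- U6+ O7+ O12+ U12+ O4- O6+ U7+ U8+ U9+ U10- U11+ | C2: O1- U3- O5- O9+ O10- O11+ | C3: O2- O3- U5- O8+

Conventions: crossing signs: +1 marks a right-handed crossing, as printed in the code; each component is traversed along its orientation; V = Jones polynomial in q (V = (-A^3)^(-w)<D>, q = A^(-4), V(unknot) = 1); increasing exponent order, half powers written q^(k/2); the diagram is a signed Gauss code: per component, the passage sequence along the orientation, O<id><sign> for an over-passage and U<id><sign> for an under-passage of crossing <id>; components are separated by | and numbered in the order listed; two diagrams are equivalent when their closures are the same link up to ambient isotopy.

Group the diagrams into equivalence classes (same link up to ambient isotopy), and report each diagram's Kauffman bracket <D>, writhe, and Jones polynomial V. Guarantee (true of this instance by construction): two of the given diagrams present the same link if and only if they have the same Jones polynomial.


equivalence classes: {D1} | {D2} | {D3}
D1 (bracket A^-4 + 2 + A^4; 12 crossings at w = 0): V = q^-1 + 2 + q
V(D2) = q^-2 + 2 + q^2  (w 0, c 10, <D> = A^-8 + 2 + A^8)
D3 (bracket 1 + A^4 + A^8 + A^12; 12 crossings at w = 0): V = q^-3 + q^-2 + q^-1 + 1
key observation: V(q) takes 3 values over 3 diagrams, fixing the grouping


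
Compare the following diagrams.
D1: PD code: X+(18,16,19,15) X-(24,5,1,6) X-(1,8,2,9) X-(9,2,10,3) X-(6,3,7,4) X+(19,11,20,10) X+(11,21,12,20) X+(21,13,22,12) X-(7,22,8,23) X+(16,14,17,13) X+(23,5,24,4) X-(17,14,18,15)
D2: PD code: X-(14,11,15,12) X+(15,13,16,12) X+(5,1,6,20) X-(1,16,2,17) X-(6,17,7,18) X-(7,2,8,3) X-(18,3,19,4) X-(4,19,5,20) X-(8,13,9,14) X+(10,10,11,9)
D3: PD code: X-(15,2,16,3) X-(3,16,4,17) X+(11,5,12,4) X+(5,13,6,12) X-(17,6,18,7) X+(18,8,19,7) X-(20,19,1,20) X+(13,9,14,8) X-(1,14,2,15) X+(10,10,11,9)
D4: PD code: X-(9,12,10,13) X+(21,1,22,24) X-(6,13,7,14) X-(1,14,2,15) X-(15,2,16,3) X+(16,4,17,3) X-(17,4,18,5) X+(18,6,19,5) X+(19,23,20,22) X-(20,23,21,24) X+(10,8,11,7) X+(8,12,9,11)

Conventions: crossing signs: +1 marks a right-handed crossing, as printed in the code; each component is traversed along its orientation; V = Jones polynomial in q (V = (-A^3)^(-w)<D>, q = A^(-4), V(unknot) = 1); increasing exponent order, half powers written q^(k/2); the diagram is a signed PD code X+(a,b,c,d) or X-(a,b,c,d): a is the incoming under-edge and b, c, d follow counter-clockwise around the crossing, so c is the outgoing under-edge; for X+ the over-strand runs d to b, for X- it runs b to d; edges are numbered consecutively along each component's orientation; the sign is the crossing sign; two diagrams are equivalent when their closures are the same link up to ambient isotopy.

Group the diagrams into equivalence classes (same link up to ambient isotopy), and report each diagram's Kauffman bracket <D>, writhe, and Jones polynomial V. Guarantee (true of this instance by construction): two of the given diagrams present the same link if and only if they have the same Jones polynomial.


classes: {D1, D3} | {D2} | {D4}
V(D1) = -q^-3 + q^-2 - q^-1 + 3 - q + q^2 - q^3  [12 crossings, <D> = -A^-12 + A^-8 - A^-4 + 3 - A^4 + A^8 - A^12, w = 0]
V(D2) = -q^-4 + q^-3 + q^-1  [10 crossings, <D> = A^-8 + 1 - A^4, w = -4]
D3 (bracket -A^-12 + A^-8 - A^-4 + 3 - A^4 + A^8 - A^12; 10 crossings at w = 0): V = -q^-3 + q^-2 - q^-1 + 3 - q + q^2 - q^3
V(D4) = 1  (w 0, c 12, <D> = 1)
note: V(q) takes 3 values over 4 diagrams, fixing the grouping


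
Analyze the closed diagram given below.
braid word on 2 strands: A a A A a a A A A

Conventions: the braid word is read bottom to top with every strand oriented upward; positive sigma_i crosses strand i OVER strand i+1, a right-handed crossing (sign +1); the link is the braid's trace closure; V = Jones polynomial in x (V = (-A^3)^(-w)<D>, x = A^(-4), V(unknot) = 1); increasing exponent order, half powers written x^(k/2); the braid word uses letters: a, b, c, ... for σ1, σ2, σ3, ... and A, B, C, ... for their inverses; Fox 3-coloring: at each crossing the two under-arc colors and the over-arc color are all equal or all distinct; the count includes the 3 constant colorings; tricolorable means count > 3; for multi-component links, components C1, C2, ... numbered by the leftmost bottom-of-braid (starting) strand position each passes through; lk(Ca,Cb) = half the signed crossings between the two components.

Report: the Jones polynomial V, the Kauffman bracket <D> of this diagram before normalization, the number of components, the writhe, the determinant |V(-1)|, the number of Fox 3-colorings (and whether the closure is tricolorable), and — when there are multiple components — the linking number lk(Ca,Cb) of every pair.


V(x) = -x^-4 + x^-3 + x^-1
bracket: -A^-5 - A^3 + A^7, w = -3
1 component, writhe -3, over 9 crossings
det 3, colorings 9 of 3^9 — tricolorable
observation: det 3 = |V(-1)|; divisible by 3, so tricolorable


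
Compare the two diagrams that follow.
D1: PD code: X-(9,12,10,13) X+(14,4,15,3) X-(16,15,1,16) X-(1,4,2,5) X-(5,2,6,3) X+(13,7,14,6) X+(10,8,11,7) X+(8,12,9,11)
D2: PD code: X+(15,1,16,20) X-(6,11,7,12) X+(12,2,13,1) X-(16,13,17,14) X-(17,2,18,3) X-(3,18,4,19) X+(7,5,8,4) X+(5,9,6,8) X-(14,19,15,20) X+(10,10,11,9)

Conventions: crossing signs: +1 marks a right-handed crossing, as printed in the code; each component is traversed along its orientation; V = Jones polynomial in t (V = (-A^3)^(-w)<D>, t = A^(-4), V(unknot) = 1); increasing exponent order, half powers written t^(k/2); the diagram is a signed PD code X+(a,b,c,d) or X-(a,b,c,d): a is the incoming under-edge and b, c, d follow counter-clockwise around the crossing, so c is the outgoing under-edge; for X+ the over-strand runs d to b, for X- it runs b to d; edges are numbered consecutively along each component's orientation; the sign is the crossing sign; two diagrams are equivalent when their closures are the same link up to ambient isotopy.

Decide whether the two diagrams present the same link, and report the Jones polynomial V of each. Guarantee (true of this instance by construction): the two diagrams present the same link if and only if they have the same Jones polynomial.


equivalent: yes
V(D1) = 1  (w 0, c 8, <D> = 1)
V(D2) = 1  (w 0, c 10, <D> = 1)
why: Reidemeister moves carry D1 (8 crossings) to D2 (10)


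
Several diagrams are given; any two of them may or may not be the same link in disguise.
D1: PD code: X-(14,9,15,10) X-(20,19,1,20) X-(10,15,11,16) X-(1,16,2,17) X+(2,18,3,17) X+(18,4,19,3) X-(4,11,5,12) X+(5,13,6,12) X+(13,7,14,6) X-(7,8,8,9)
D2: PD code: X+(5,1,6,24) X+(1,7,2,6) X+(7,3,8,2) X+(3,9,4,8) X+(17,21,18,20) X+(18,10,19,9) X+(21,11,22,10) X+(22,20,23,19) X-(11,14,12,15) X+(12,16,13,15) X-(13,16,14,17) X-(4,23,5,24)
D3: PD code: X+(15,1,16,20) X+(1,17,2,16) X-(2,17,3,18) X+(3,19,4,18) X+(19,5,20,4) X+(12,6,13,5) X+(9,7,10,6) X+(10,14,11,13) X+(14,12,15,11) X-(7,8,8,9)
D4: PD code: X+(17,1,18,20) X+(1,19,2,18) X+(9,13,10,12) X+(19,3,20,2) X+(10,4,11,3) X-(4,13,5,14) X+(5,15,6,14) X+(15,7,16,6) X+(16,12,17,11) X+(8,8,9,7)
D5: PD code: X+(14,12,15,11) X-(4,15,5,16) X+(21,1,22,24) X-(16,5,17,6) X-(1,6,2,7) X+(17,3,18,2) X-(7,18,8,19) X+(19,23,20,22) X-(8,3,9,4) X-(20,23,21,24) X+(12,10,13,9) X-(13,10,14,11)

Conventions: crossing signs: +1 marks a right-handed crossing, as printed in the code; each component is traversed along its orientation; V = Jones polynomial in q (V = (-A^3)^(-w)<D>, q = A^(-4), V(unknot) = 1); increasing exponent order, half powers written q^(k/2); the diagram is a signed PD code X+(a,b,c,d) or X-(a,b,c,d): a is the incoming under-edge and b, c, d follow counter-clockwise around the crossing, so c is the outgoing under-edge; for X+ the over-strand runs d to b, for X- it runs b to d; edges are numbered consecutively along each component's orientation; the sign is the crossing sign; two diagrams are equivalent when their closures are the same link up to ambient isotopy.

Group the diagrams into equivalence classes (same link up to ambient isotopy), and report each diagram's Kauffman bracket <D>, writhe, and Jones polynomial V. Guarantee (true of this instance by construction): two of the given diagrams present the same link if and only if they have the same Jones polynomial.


grouping into links: {D1} | {D2, D3, D4} | {D5}
V(D1) = 1  (w -2, c 10, <D> = A^-6)
V(D2) = q^2 + 2q^4 - 2q^5 + q^6 - 2q^7 + q^8  [12 crossings, <D> = A^-14 - 2A^-10 + A^-6 - 2A^-2 + 2A^2 + A^10, w = +6]
D3 (bracket A^-14 - 2A^-10 + A^-6 - 2A^-2 + 2A^2 + A^10; 10 crossings at w = +6): V = q^2 + 2q^4 - 2q^5 + q^6 - 2q^7 + q^8
V(D4) = q^2 + 2q^4 - 2q^5 + q^6 - 2q^7 + q^8  (w +8, c 10, <D> = A^-8 - 2A^-4 + 1 - 2A^4 + 2A^8 + A^16)
V(D5) = -q^-6 + q^-5 - q^-4 + 2q^-3 - q^-2 + q^-1  [12 crossings, <D> = A^-2 - A^2 + 2A^6 - A^10 + A^14 - A^18, w = -2]
key observation: 3 classes among 5 diagrams; unequal V(q) rules out equality


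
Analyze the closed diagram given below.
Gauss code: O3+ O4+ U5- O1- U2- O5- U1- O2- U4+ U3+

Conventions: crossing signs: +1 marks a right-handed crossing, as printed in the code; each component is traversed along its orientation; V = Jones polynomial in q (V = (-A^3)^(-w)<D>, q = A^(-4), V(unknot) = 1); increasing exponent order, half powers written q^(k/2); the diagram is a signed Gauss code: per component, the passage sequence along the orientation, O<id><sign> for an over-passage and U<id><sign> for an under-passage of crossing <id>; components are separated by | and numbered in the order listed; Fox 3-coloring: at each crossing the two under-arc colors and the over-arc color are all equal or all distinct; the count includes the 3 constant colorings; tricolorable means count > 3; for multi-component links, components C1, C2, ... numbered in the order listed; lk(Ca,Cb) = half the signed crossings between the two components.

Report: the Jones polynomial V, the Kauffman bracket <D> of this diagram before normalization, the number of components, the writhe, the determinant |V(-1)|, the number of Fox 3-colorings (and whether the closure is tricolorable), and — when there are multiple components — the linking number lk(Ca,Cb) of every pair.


Jones polynomial: V(q) = -q^-4 + q^-3 + q^-1
<D> = -A - A^9 + A^13; writhe -1
components 1, writhe -1 (5 crossings)
3-colorings: 9 of 3^5, det 3 — tricolorable
note: |V(-1)| = 3: so tricolorable, since 3 divides 3


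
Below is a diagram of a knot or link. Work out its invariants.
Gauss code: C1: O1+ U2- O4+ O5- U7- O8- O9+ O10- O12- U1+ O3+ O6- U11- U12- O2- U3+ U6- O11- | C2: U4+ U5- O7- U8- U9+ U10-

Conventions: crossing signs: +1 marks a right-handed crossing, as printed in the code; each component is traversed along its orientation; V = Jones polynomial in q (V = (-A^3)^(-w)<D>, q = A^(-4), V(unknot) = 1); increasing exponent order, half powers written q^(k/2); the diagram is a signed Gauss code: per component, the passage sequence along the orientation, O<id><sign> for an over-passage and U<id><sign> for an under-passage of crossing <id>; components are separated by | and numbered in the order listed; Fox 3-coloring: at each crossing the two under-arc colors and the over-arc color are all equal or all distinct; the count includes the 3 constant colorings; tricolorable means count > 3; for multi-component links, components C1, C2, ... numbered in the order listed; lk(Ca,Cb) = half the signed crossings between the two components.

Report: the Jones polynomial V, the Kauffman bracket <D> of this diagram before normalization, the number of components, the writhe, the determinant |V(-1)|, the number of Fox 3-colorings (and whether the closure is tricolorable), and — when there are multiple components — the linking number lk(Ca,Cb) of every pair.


Jones polynomial: V(q) = -q^(-5/2) - q^(-1/2)
<D> = -A^-10 - A^-2; writhe -4
components 2, writhe -4 (12 crossings)
linking number lk(C1,C2) = -1
3-colorings: 3 of 3^12, det 2 — not tricolorable
note: w = -4 (over 12 crossings) is diagram-only; (-A^3)^(4) removes it from V


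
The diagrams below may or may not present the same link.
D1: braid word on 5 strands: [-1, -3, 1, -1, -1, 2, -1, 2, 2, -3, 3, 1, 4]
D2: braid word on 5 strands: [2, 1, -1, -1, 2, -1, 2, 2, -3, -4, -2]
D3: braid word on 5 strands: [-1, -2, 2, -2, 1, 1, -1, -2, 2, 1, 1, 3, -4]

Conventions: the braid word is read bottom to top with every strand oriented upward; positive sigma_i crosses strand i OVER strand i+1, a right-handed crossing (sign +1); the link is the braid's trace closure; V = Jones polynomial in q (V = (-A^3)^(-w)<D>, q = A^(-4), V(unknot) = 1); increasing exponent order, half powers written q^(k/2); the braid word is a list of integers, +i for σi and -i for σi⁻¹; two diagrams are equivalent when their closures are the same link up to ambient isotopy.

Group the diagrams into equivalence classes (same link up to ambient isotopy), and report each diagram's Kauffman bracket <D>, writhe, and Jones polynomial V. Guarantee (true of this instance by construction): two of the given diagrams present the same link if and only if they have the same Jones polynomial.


equivalence classes: {D1, D2} | {D3}
D1 (bracket -A^-11 + 2A^-7 - A^-3 + 2A - A^5 + A^9; 13 crossings at w = +1): V = -q^(-3/2) + q^(-1/2) - 2q^(1/2) + q^(3/2) - 2q^(5/2) + q^(7/2)
D2 (bracket -A^-17 + 2A^-13 - A^-9 + 2A^-5 - A^-1 + A^3; 11 crossings at w = -1): V = -q^(-3/2) + q^(-1/2) - 2q^(1/2) + q^(3/2) - 2q^(5/2) + q^(7/2)
D3 (bracket A^-7 + A; 13 crossings at w = +1): V = -q^(1/2) - q^(5/2)
key observation: 2 classes among 3 diagrams; unequal V(q) rules out equality


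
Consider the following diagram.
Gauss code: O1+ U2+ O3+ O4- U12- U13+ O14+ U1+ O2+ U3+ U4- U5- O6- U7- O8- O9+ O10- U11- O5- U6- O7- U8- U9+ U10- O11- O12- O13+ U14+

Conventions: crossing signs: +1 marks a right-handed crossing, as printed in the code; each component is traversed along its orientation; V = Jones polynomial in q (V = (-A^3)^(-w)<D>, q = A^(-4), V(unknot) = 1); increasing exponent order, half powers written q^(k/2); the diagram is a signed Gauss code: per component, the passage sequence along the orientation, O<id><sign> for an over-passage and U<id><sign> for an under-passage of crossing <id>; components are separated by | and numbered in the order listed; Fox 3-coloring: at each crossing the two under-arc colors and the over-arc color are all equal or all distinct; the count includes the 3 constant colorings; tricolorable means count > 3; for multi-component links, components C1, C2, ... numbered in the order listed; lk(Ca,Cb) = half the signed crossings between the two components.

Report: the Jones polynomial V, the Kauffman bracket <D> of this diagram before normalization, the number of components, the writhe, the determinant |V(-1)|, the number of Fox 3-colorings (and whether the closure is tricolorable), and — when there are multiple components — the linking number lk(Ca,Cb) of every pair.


V = -q^-6 + q^-5 - 2q^-4 + 3q^-3 - 2q^-2 + 3q^-1 - 1 + q - q^2
<D> = -A^-14 + A^-10 - A^-6 + 3A^-2 - 2A^2 + 3A^6 - 2A^10 + A^14 - A^18 (w = -2)
1 component over 14 crossings, w = -2
9 Fox colorings among 3^14, |V(-1)| = 15: tricolorable
why: w = -2 shifts under R1 moves; the (-A^3)^(2) factor cancels that in V


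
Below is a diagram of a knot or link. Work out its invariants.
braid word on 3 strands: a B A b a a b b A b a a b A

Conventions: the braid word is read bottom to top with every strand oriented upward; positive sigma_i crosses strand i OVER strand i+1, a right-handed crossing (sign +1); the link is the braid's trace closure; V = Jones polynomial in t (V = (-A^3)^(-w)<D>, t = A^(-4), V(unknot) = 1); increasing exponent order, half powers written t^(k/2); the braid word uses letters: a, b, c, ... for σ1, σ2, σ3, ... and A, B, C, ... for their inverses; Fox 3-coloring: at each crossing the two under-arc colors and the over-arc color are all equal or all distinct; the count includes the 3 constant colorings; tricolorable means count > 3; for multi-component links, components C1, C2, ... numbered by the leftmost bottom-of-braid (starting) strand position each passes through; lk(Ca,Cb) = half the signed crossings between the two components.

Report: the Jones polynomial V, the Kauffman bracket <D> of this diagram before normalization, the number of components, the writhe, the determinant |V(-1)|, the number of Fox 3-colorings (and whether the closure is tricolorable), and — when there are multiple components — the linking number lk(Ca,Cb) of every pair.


V(t) = t^2 + 2t^4 - 2t^5 + t^6 - 2t^7 + t^8
bracket: A^-14 - 2A^-10 + A^-6 - 2A^-2 + 2A^2 + A^10, w = +6
1 component, writhe +6, over 14 crossings
det 9, colorings 27 of 3^14 — tricolorable
observation: |V(-1)| = 9: so tricolorable, since 3 divides 9


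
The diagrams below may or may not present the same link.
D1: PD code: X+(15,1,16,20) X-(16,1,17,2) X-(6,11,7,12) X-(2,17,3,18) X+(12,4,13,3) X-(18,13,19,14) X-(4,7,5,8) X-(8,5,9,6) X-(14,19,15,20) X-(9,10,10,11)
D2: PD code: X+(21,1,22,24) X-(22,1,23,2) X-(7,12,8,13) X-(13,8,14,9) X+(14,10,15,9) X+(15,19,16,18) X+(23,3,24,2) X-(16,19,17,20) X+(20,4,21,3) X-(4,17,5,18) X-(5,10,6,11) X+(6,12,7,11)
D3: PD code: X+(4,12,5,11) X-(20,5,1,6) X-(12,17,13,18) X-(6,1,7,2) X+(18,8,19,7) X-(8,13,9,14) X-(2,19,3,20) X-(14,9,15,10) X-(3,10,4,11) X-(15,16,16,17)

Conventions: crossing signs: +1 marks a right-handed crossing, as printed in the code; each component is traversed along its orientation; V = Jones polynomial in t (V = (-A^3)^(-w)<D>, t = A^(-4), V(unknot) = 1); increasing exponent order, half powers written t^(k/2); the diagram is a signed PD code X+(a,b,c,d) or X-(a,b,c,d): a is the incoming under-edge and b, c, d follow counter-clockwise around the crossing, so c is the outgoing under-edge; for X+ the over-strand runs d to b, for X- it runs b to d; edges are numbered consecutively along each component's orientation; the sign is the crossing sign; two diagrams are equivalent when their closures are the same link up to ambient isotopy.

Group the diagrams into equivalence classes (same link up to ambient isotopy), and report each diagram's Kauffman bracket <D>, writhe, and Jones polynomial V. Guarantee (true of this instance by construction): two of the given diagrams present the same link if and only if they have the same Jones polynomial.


classes: {D1, D3} | {D2}
V(D1) = t^-8 - 2t^-7 + t^-6 - 2t^-5 + 2t^-4 + t^-2  [10 crossings, <D> = A^-10 + 2A^-2 - 2A^2 + A^6 - 2A^10 + A^14, w = -6]
D2 (bracket 1; 12 crossings at w = 0): V = 1
V(D3) = t^-8 - 2t^-7 + t^-6 - 2t^-5 + 2t^-4 + t^-2  [10 crossings, <D> = A^-10 + 2A^-2 - 2A^2 + A^6 - 2A^10 + A^14, w = -6]
note: V(t) takes 2 values over 3 diagrams, fixing the grouping


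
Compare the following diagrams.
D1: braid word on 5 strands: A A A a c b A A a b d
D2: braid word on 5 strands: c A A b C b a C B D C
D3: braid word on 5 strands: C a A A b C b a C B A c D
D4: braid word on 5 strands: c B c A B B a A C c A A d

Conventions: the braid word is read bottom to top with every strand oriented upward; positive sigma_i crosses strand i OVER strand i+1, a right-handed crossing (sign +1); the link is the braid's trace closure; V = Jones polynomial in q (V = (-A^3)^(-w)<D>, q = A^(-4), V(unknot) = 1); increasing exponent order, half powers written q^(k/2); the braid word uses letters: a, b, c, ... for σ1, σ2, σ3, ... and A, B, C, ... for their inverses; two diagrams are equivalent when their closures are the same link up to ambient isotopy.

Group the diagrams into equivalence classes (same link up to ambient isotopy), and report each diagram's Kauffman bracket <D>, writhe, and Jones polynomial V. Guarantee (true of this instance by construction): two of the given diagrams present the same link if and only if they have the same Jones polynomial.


equivalence classes: {D1} | {D2, D3} | {D4}
D1 (bracket A^-3 - A + 2A^5 - A^9 + 2A^13 - A^17; 11 crossings at w = +1): V = q^(-7/2) - 2q^(-5/2) + q^(-3/2) - 2q^(-1/2) + q^(1/2) - q^(3/2)
V(D2) = -q^(-9/2) + q^(-7/2) - 3q^(-5/2) + 2q^(-3/2) - 2q^(-1/2) + 2q^(1/2) - q^(3/2)  (w -3, c 11, <D> = A^-15 - 2A^-11 + 2A^-7 - 2A^-3 + 3A - A^5 + A^9)
V(D3) = -q^(-9/2) + q^(-7/2) - 3q^(-5/2) + 2q^(-3/2) - 2q^(-1/2) + 2q^(1/2) - q^(3/2)  [13 crossings, <D> = A^-15 - 2A^-11 + 2A^-7 - 2A^-3 + 3A - A^5 + A^9, w = -3]
V(D4) = q^(-13/2) - 2q^(-11/2) + 3q^(-9/2) - 3q^(-7/2) + 2q^(-5/2) - 3q^(-3/2) + q^(-1/2) - q^(1/2)  [13 crossings, <D> = A^-11 - A^-7 + 3A^-3 - 2A + 3A^5 - 3A^9 + 2A^13 - A^17, w = -3]
key observation: V(q) takes 3 values over 4 diagrams, fixing the grouping


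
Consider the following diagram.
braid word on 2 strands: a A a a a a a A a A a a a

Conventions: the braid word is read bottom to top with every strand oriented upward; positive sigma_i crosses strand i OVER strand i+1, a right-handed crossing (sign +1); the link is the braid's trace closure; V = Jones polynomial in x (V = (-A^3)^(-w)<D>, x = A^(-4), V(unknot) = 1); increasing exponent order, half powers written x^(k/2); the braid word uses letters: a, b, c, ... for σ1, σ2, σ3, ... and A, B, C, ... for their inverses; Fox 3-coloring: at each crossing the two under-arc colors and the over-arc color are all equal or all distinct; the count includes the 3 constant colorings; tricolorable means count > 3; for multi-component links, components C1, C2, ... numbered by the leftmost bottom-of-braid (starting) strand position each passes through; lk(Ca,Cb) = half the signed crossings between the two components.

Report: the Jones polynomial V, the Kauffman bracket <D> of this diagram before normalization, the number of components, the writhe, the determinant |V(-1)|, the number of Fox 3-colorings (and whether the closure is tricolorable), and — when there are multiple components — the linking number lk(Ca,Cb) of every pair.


V = x^3 + x^5 - x^6 + x^7 - x^8 + x^9 - x^10
<D> = A^-19 - A^-15 + A^-11 - A^-7 + A^-3 - A - A^9 (w = +7)
1 component over 13 crossings, w = +7
3 Fox colorings among 3^13, |V(-1)| = 7: not tricolorable
why: the span of V is 7, forcing >= 7 crossings in any diagram


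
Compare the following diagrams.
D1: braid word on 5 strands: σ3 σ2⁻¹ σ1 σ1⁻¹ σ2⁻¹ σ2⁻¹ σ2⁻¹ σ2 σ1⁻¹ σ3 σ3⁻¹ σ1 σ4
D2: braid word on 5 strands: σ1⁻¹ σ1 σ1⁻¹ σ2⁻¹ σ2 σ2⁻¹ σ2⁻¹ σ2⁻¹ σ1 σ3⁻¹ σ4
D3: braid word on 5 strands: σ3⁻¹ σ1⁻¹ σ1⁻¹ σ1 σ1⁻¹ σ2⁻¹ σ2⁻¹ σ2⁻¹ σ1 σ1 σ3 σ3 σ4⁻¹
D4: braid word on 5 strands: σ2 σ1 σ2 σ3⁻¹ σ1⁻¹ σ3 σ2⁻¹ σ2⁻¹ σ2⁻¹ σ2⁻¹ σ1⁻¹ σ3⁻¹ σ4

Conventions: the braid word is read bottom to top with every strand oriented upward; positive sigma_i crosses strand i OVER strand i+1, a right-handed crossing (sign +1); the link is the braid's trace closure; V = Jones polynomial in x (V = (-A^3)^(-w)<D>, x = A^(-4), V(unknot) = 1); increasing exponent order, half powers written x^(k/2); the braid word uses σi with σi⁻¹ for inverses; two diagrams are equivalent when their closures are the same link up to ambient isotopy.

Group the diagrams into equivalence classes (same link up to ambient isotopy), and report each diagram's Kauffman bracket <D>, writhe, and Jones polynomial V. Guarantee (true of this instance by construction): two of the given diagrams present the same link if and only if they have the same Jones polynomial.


grouping into links: {D1, D2, D3, D4}
V(D1) = x^(-9/2) - x^(-5/2) - x^(-3/2) - x^(-1/2)  (w -1, c 13, <D> = A^-1 + A^3 + A^7 - A^15)
V(D2) = x^(-9/2) - x^(-5/2) - x^(-3/2) - x^(-1/2)  (w -3, c 11, <D> = A^-7 + A^-3 + A - A^9)
V(D3) = x^(-9/2) - x^(-5/2) - x^(-3/2) - x^(-1/2)  [13 crossings, <D> = A^-7 + A^-3 + A - A^9, w = -3]
V(D4) = x^(-9/2) - x^(-5/2) - x^(-3/2) - x^(-1/2)  [13 crossings, <D> = A^-7 + A^-3 + A - A^9, w = -3]
why: all 4 diagrams share one V(x), hence one class


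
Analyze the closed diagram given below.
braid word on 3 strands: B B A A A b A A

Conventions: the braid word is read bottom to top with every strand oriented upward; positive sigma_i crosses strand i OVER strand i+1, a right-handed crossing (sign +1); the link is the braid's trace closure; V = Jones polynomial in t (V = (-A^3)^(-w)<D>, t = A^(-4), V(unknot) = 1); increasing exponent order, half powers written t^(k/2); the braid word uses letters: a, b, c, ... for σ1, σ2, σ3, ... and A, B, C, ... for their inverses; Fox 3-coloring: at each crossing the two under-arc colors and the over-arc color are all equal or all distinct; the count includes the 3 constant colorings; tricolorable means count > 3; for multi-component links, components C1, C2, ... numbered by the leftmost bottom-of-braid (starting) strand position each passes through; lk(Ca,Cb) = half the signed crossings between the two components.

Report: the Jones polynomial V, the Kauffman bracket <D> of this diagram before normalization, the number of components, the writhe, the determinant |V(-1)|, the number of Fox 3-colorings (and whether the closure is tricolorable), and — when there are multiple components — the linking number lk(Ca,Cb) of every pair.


V(t) = -t^-9 + 2t^-8 - 3t^-7 + 3t^-6 - 3t^-5 + 3t^-4 - t^-3 + t^-2
bracket: A^-10 - A^-6 + 3A^-2 - 3A^2 + 3A^6 - 3A^10 + 2A^14 - A^18, w = -6
1 component, writhe -6, over 8 crossings
det 17, colorings 3 of 3^8 — not tricolorable
observation: w = -6 shifts under R1 moves; the (-A^3)^(6) factor cancels that in V


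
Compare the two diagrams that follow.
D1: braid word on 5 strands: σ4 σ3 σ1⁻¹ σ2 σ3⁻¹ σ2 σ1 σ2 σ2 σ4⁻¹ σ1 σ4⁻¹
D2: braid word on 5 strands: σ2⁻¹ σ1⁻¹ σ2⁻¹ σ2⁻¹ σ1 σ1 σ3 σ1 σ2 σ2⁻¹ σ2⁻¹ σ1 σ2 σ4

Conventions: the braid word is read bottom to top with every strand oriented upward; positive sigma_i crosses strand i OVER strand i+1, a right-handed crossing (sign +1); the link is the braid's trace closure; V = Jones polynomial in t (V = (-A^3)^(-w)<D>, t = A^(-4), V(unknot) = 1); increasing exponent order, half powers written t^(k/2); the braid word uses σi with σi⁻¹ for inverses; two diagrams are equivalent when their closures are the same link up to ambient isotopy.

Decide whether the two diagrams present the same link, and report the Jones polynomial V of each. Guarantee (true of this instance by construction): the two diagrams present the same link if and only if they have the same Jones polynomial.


equivalent: no
V(D1) = t + t^3 - t^4  (w +4, c 12, <D> = -A^-4 + 1 + A^8)
D2 (bracket -A^-6 + A^-2 - A^2 + 3A^6 - A^10 + A^14 - A^18; 14 crossings at w = +2): V = -t^-3 + t^-2 - t^-1 + 3 - t + t^2 - t^3
why: comparing 2 Jones polynomials yields 2 groups


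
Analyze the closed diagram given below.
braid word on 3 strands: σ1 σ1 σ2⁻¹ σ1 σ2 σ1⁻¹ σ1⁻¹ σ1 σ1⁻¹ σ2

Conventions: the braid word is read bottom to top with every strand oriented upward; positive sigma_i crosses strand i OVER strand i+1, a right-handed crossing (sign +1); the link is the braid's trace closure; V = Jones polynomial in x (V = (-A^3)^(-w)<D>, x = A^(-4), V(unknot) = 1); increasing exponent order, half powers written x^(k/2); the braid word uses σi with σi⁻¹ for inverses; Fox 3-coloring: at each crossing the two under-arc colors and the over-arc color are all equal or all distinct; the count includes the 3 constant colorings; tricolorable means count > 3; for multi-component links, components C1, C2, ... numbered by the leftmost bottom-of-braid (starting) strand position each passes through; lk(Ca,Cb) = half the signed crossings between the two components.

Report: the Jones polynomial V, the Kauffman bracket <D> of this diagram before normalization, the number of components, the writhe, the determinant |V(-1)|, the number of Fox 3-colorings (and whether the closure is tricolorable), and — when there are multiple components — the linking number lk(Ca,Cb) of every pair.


Jones polynomial: V(x) = -x^-1 + 2 - x + 2x^2 - x^3 + x^4 - x^5
<D> = -A^-14 + A^-10 - A^-6 + 2A^-2 - A^2 + 2A^6 - A^10; writhe +2
components 1, writhe +2 (10 crossings)
3-colorings: 9 of 3^10, det 9 — tricolorable
note: the span of V is 6, forcing >= 6 crossings in any diagram


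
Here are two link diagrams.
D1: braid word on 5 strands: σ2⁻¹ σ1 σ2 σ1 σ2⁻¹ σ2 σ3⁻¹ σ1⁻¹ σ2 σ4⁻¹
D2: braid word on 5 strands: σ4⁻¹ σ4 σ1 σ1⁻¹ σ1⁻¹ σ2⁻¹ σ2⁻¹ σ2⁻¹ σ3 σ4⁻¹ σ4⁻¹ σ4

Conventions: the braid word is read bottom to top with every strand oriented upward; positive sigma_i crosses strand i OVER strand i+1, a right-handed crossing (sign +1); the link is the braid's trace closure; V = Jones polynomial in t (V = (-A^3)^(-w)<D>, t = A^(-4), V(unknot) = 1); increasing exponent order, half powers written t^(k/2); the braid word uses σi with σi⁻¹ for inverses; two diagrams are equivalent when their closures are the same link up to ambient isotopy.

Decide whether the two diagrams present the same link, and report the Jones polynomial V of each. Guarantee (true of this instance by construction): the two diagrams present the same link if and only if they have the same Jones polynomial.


equivalent: no
D1 (bracket 1; 10 crossings at w = 0): V = 1
D2 (bracket A^-8 + 1 - A^4; 12 crossings at w = -4): V = -t^-4 + t^-3 + t^-1
key observation: V(t) takes 2 values over 2 diagrams, fixing the grouping


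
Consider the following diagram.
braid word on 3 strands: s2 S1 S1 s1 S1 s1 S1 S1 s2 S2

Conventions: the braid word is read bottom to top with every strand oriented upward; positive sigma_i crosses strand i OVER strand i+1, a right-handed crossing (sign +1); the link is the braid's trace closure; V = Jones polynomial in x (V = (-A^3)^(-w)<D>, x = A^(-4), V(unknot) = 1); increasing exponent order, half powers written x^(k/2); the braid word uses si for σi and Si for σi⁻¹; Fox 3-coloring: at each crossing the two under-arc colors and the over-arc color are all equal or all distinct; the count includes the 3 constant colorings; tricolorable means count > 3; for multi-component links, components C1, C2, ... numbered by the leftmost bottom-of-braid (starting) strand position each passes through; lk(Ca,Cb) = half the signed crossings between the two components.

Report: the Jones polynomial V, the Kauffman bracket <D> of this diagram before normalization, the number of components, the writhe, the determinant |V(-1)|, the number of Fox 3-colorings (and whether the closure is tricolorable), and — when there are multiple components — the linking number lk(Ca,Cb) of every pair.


V = -x^-4 + x^-3 + x^-1
<D> = A^-2 + A^6 - A^10 (w = -2)
1 component over 10 crossings, w = -2
9 Fox colorings among 3^10, |V(-1)| = 3: tricolorable
why: V spans 3 powers of x: at least 3 crossings in any diagram
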